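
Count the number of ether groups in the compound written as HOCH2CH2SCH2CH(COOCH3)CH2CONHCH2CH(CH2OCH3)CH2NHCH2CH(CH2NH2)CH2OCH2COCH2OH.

Taking each segment in turn:
  HOCH2: HO– on an sp³ carbon → alcohol.
  CH2SCH2: C–S–C linkage → sulfide (thioether).
  CH(COOCH3): pendant –COOCH3: carbonyl C bonded to C and –OCH3 → ester.
  CH2CONHCH2: –C(=O)–N– linkage → amide (the N is not an amine).
  CH(CH2OCH3): pendant –CH2OCH3: C–O–C linkage → ether.
  CH2NHCH2: C–N–C with sp³ carbons and no adjacent C=O → amine (secondary).
  CH(CH2NH2): pendant –CH2NH2: N on sp³ C, no adjacent C=O → amine.
  CH2OCH2: C–O–C with sp³ carbons on both sides and no adjacent C=O → ether.
  CO: –C(=O)– with carbon on both sides → ketone.
  CH2OH: –OH on an sp³ carbon → alcohol.
Ether appears at: CH(CH2OCH3), CH2OCH2 → 2.

2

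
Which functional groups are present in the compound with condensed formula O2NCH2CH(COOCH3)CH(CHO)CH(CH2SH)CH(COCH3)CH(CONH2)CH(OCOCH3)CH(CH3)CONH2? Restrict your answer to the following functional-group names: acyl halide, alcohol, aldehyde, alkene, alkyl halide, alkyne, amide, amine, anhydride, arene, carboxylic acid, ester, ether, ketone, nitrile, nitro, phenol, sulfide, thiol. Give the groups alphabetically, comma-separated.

aldehyde, amide, ester, ketone, nitro, thiol

Working along the chain:
  O2NCH2: –NO2 on carbon → nitro group.
  CH(COOCH3): pendant –COOCH3: carbonyl C bonded to C and –OCH3 → ester.
  CH(CHO): pendant –CHO: carbonyl C bonded to C and H → aldehyde.
  CH(CH2SH): pendant –CH2SH → thiol.
  CH(COCH3): pendant –COCH3: carbonyl C bonded to two carbons → ketone.
  CH(CONH2): pendant –CONH2: carbonyl C bonded to C and N → amide.
  CH(OCOCH3): pendant –OC(=O)CH3: an acyloxy group → ester.
  CONH2: –C(=O)NH2: carbonyl C bonded to C and to N → amide (the N is not a separate amine).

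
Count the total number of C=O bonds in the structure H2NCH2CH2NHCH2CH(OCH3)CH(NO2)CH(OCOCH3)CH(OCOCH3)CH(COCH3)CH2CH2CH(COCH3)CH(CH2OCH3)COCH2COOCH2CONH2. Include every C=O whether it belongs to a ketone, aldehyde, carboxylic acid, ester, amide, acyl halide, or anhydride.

CH(OCOCH3): ester, 1 C=O (running total 1).
CH(OCOCH3): ester, 1 C=O (running total 2).
CH(COCH3): ketone, 1 C=O (running total 3).
CH(COCH3): ketone, 1 C=O (running total 4).
CO: ketone, 1 C=O (running total 5).
CH2COOCH2: ester, 1 C=O (running total 6).
CONH2: amide, 1 C=O (running total 7).

7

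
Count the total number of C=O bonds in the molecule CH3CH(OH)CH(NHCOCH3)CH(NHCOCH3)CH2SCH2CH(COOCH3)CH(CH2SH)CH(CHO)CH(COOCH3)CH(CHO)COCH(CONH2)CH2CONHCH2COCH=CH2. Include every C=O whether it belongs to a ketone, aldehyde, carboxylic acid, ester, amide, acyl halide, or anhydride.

CH(NHCOCH3): amide, 1 C=O (running total 1).
CH(NHCOCH3): amide, 1 C=O (running total 2).
CH(COOCH3): ester, 1 C=O (running total 3).
CH(CHO): aldehyde, 1 C=O (running total 4).
CH(COOCH3): ester, 1 C=O (running total 5).
CH(CHO): aldehyde, 1 C=O (running total 6).
CO: ketone, 1 C=O (running total 7).
CH(CONH2): amide, 1 C=O (running total 8).
CH2CONHCH2: amide, 1 C=O (running total 9).
CO: ketone, 1 C=O (running total 10).

10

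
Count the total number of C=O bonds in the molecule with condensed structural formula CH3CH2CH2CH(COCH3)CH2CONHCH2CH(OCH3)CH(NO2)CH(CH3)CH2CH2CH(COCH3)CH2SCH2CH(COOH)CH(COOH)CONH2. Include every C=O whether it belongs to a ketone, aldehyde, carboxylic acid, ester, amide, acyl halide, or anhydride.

CH(COCH3): ketone, 1 C=O (running total 1).
CH2CONHCH2: amide, 1 C=O (running total 2).
CH(COCH3): ketone, 1 C=O (running total 3).
CH(COOH): carboxylic acid, 1 C=O (running total 4).
CH(COOH): carboxylic acid, 1 C=O (running total 5).
CONH2: amide, 1 C=O (running total 6).

6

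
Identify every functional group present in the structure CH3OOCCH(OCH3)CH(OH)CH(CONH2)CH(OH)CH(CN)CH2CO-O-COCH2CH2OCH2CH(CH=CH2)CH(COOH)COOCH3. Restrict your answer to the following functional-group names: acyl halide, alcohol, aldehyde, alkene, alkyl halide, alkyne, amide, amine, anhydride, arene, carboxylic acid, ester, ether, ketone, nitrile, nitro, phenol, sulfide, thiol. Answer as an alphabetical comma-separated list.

CH3O–C(=O)–: carbonyl C bonded to C and to –OCH3 → ester (not ketone + ether).
pendant –OCH3: C–O–C with sp³ C, no adjacent C=O → ether.
–OH on an sp³ carbon → alcohol (secondary).
pendant –CONH2: carbonyl C bonded to C and N → amide.
–OH on an sp³ carbon → alcohol (secondary).
pendant –C≡N: nitrile.
two acyl groups sharing one oxygen, –C(=O)–O–C(=O)– → anhydride.
C–O–C with sp³ carbons on both sides and no adjacent C=O → ether.
pendant –CH=CH2: C=C double bond → alkene.
pendant –COOH: carbonyl C bonded to C and –OH → carboxylic acid.
–C(=O)OCH3: carbonyl C bonded to C and to –OCH3 → ester (not ketone + ether).

alcohol, alkene, amide, anhydride, carboxylic acid, ester, ether, nitrile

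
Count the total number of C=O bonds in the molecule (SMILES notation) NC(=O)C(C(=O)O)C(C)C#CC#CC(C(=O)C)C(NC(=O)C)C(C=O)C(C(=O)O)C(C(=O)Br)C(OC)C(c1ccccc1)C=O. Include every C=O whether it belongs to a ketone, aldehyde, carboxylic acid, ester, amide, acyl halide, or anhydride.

H2NCO: amide, 1 C=O (running total 1).
CH(COOH): carboxylic acid, 1 C=O (running total 2).
CH(COCH3): ketone, 1 C=O (running total 3).
CH(NHCOCH3): amide, 1 C=O (running total 4).
CH(CHO): aldehyde, 1 C=O (running total 5).
CH(COOH): carboxylic acid, 1 C=O (running total 6).
CH(COBr): acyl halide, 1 C=O (running total 7).
CHO: aldehyde, 1 C=O (running total 8).

8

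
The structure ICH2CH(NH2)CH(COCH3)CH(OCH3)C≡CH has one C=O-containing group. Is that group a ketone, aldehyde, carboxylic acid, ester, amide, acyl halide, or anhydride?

ketone

The carbonyl is in the CH(COCH3) segment: pendant –COCH3: carbonyl C bonded to two carbons → ketone.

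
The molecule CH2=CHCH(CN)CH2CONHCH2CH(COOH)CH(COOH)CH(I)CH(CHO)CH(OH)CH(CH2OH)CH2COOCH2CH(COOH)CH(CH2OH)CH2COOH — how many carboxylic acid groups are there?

C=C double bond → alkene.
pendant –C≡N: nitrile.
–C(=O)–N– linkage → amide (the N is not an amine).
pendant –COOH: carbonyl C bonded to C and –OH → carboxylic acid.
pendant –COOH: carbonyl C bonded to C and –OH → carboxylic acid.
halogen on an sp³ carbon → alkyl halide.
pendant –CHO: carbonyl C bonded to C and H → aldehyde.
–OH on an sp³ carbon → alcohol (secondary).
pendant –CH2OH on an sp³ backbone C → alcohol.
–C(=O)–O–C with C on the carbonyl side → ester.
pendant –COOH: carbonyl C bonded to C and –OH → carboxylic acid.
pendant –CH2OH on an sp³ backbone C → alcohol.
–COOH: carbonyl C bonded to –OH and C → carboxylic acid (the –OH is not a separate alcohol).
Carboxylic acid appears at: CH(COOH), CH(COOH), CH(COOH), COOH → 4.

4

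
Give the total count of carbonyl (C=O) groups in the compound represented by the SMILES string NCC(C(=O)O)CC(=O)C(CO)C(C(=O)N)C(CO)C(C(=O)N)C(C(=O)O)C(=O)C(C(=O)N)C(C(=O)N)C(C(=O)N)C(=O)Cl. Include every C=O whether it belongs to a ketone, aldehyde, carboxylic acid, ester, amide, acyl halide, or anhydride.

CH(COOH): carboxylic acid, 1 C=O (running total 1).
CO: ketone, 1 C=O (running total 2).
CH(CONH2): amide, 1 C=O (running total 3).
CH(CONH2): amide, 1 C=O (running total 4).
CH(COOH): carboxylic acid, 1 C=O (running total 5).
CO: ketone, 1 C=O (running total 6).
CH(CONH2): amide, 1 C=O (running total 7).
CH(CONH2): amide, 1 C=O (running total 8).
CH(CONH2): amide, 1 C=O (running total 9).
COCl: acyl halide, 1 C=O (running total 10).

10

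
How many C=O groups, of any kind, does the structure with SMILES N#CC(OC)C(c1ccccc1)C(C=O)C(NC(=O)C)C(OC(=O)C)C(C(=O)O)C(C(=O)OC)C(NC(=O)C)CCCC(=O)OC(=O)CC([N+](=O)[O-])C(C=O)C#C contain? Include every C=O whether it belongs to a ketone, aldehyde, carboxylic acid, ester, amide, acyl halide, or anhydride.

CH(CHO): aldehyde, 1 C=O (running total 1).
CH(NHCOCH3): amide, 1 C=O (running total 2).
CH(OCOCH3): ester, 1 C=O (running total 3).
CH(COOH): carboxylic acid, 1 C=O (running total 4).
CH(COOCH3): ester, 1 C=O (running total 5).
CH(NHCOCH3): amide, 1 C=O (running total 6).
CH2CO-O-COCH2: anhydride, 2 C=O (running total 8).
CH(CHO): aldehyde, 1 C=O (running total 9).

9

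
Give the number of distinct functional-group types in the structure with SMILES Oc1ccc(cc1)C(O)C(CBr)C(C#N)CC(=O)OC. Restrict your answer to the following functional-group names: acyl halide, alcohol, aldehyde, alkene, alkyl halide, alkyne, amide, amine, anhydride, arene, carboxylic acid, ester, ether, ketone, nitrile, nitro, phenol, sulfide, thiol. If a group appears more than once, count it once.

6

Reading the structure from left to right:
  HOC6H4: –OH attached directly to an aromatic ring → phenol (not alcohol); the ring itself is an arene.
  CH(OH): –OH on an sp³ carbon → alcohol (secondary).
  CH(CH2Br): pendant –CH2X: halogen on sp³ carbon → alkyl halide.
  CH(CN): pendant –C≡N: nitrile.
  COOCH3: –C(=O)OCH3: carbonyl C bonded to C and to –OCH3 → ester (not ketone + ether).
Distinct types present: alcohol, alkyl halide, arene, ester, nitrile, phenol.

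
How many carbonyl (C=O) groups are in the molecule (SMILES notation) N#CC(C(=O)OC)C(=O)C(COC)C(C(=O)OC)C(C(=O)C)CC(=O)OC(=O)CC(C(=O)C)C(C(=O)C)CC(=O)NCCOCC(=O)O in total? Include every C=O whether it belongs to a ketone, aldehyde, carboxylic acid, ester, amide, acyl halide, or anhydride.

CH(COOCH3): ester, 1 C=O (running total 1).
CO: ketone, 1 C=O (running total 2).
CH(COOCH3): ester, 1 C=O (running total 3).
CH(COCH3): ketone, 1 C=O (running total 4).
CH2CO-O-COCH2: anhydride, 2 C=O (running total 6).
CH(COCH3): ketone, 1 C=O (running total 7).
CH(COCH3): ketone, 1 C=O (running total 8).
CH2CONHCH2: amide, 1 C=O (running total 9).
COOH: carboxylic acid, 1 C=O (running total 10).

10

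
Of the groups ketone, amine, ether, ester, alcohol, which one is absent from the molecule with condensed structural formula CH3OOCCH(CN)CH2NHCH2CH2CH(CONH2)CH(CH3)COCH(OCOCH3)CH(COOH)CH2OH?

ketone: present (CO — –C(=O)– with carbon on both sides → ketone).
ester: present (CH3OOC — CH3O–C(=O)–: carbonyl C bonded to C and to –OCH3 → ester (not ketone + ether)).
alcohol: present (CH2OH — –OH on an sp³ carbon → alcohol).
amine: present (CH2NHCH2 — C–N–C with sp³ carbons and no adjacent C=O → amine (secondary)).
ether: absent. In each of CH3OOC and CH(OCOCH3), the C–O–C oxygen is adjacent to a C=O, so it belongs to an ester, not an ether.

ether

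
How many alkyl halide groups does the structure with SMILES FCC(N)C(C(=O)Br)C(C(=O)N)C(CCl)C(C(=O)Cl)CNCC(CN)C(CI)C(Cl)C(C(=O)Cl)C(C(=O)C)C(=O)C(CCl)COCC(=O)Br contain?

5

Working along the chain:
  FCH2: halogen on an sp³ carbon → alkyl halide.
  CH(NH2): –NH2 on an sp³ carbon with no adjacent C=O → amine.
  CH(COBr): pendant –C(=O)X: carbonyl C bonded to C and halogen → acyl halide.
  CH(CONH2): pendant –CONH2: carbonyl C bonded to C and N → amide.
  CH(CH2Cl): pendant –CH2X: halogen on sp³ carbon → alkyl halide.
  CH(COCl): pendant –C(=O)X: carbonyl C bonded to C and halogen → acyl halide.
  CH2NHCH2: C–N–C with sp³ carbons and no adjacent C=O → amine (secondary).
  CH(CH2NH2): pendant –CH2NH2: N on sp³ C, no adjacent C=O → amine.
  CH(CH2I): pendant –CH2X: halogen on sp³ carbon → alkyl halide.
  CH(Cl): halogen on an sp³ carbon → alkyl halide.
  CH(COCl): pendant –C(=O)X: carbonyl C bonded to C and halogen → acyl halide.
  CH(COCH3): pendant –COCH3: carbonyl C bonded to two carbons → ketone.
  CO: –C(=O)– with carbon on both sides → ketone.
  CH(CH2Cl): pendant –CH2X: halogen on sp³ carbon → alkyl halide.
  CH2OCH2: C–O–C with sp³ carbons on both sides and no adjacent C=O → ether.
  COBr: –C(=O)Br: carbonyl C bonded to C and to a halogen → acyl halide (not alkyl halide).
Alkyl halide appears at: FCH2, CH(CH2Cl), CH(CH2I), CH(Cl), CH(CH2Cl) → 5.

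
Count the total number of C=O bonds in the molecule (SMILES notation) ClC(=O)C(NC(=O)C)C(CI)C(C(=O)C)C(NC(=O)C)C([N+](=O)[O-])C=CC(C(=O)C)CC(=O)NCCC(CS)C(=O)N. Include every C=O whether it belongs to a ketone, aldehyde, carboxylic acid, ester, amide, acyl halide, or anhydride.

7

ClCO: acyl halide, 1 C=O (running total 1).
CH(NHCOCH3): amide, 1 C=O (running total 2).
CH(COCH3): ketone, 1 C=O (running total 3).
CH(NHCOCH3): amide, 1 C=O (running total 4).
CH(COCH3): ketone, 1 C=O (running total 5).
CH2CONHCH2: amide, 1 C=O (running total 6).
CONH2: amide, 1 C=O (running total 7).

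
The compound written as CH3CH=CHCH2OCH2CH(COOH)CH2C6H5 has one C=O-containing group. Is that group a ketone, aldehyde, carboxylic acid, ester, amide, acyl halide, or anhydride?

The carbonyl is in the CH(COOH) segment: pendant –COOH: carbonyl C bonded to C and –OH → carboxylic acid.

carboxylic acid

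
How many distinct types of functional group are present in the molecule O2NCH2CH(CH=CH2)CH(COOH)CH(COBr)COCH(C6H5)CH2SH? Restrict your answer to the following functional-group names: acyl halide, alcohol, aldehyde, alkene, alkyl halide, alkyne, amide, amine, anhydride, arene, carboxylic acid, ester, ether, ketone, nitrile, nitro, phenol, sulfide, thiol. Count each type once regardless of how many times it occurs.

–NO2 on carbon → nitro group.
pendant –CH=CH2: C=C double bond → alkene.
pendant –COOH: carbonyl C bonded to C and –OH → carboxylic acid.
pendant –C(=O)X: carbonyl C bonded to C and halogen → acyl halide.
–C(=O)– with carbon on both sides → ketone.
pendant –C6H5: benzene ring → arene.
–SH on an sp³ carbon → thiol.
Distinct types present: acyl halide, alkene, arene, carboxylic acid, ketone, nitro, thiol.

7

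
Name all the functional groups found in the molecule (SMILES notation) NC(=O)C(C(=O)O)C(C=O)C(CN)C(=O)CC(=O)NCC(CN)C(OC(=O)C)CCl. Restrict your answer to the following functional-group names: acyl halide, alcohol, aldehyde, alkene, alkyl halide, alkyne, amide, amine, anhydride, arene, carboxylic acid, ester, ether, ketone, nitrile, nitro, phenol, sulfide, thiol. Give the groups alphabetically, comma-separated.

aldehyde, alkyl halide, amide, amine, carboxylic acid, ester, ketone

–C(=O)NH2: carbonyl C bonded to C and to N → amide (the N is not a separate amine).
pendant –COOH: carbonyl C bonded to C and –OH → carboxylic acid.
pendant –CHO: carbonyl C bonded to C and H → aldehyde.
pendant –CH2NH2: N on sp³ C, no adjacent C=O → amine.
–C(=O)– with carbon on both sides → ketone.
–C(=O)–N– linkage → amide (the N is not an amine).
pendant –CH2NH2: N on sp³ C, no adjacent C=O → amine.
pendant –OC(=O)CH3: an acyloxy group → ester.
halogen on an sp³ carbon → alkyl halide.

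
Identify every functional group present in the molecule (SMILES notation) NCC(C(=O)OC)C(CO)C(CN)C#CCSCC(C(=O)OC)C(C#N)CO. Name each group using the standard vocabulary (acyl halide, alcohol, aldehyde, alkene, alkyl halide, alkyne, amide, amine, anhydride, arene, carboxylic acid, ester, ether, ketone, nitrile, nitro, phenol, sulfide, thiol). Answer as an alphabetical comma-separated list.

alcohol, alkyne, amine, ester, nitrile, sulfide

Reading the structure from left to right:
  H2NCH2: –NH2 on an sp³ carbon with no adjacent C=O → amine.
  CH(COOCH3): pendant –COOCH3: carbonyl C bonded to C and –OCH3 → ester.
  CH(CH2OH): pendant –CH2OH on an sp³ backbone C → alcohol.
  CH(CH2NH2): pendant –CH2NH2: N on sp³ C, no adjacent C=O → amine.
  C≡C: C≡C triple bond → alkyne.
  CH2SCH2: C–S–C linkage → sulfide (thioether).
  CH(COOCH3): pendant –COOCH3: carbonyl C bonded to C and –OCH3 → ester.
  CH(CN): pendant –C≡N: nitrile.
  CH2OH: –OH on an sp³ carbon → alcohol.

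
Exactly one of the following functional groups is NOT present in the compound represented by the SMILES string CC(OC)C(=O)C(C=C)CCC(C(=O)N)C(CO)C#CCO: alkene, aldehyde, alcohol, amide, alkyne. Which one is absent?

aldehyde

alkene: present (CH(CH=CH2) — pendant –CH=CH2: C=C double bond → alkene).
alkyne: present (C≡C — C≡C triple bond → alkyne).
amide: present (CH(CONH2) — pendant –CONH2: carbonyl C bonded to C and N → amide).
alcohol: present (CH(CH2OH) — pendant –CH2OH on an sp³ backbone C → alcohol).
aldehyde: absent. In CO, the carbonyl carbon is bonded to two carbons, so it is a ketone, not an aldehyde.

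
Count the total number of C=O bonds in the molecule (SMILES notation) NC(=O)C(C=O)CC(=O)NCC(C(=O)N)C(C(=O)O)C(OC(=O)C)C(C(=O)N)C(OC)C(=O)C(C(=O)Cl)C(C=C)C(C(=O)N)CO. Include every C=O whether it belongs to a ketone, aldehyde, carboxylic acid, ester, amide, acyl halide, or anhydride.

10

H2NCO: amide, 1 C=O (running total 1).
CH(CHO): aldehyde, 1 C=O (running total 2).
CH2CONHCH2: amide, 1 C=O (running total 3).
CH(CONH2): amide, 1 C=O (running total 4).
CH(COOH): carboxylic acid, 1 C=O (running total 5).
CH(OCOCH3): ester, 1 C=O (running total 6).
CH(CONH2): amide, 1 C=O (running total 7).
CO: ketone, 1 C=O (running total 8).
CH(COCl): acyl halide, 1 C=O (running total 9).
CH(CONH2): amide, 1 C=O (running total 10).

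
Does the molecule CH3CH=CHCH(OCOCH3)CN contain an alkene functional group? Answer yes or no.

yes

Reading the structure from left to right:
  CH=CH: C=C double bond → alkene.
  CH(OCOCH3): pendant –OC(=O)CH3: an acyloxy group → ester.
  CN: –C≡N: carbon triple-bonded to nitrogen → nitrile.
The CH=CH segment supplies the alkene: C=C double bond → alkene.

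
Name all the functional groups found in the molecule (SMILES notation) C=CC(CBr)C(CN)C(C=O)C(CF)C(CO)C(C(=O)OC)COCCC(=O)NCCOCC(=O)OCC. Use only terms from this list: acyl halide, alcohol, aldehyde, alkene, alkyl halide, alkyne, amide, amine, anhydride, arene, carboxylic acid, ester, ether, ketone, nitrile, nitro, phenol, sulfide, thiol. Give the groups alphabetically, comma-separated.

alcohol, aldehyde, alkene, alkyl halide, amide, amine, ester, ether

Taking each segment in turn:
  CH2=CH: C=C double bond → alkene.
  CH(CH2Br): pendant –CH2X: halogen on sp³ carbon → alkyl halide.
  CH(CH2NH2): pendant –CH2NH2: N on sp³ C, no adjacent C=O → amine.
  CH(CHO): pendant –CHO: carbonyl C bonded to C and H → aldehyde.
  CH(CH2F): pendant –CH2X: halogen on sp³ carbon → alkyl halide.
  CH(CH2OH): pendant –CH2OH on an sp³ backbone C → alcohol.
  CH(COOCH3): pendant –COOCH3: carbonyl C bonded to C and –OCH3 → ester.
  CH2OCH2: C–O–C with sp³ carbons on both sides and no adjacent C=O → ether.
  CH2CONHCH2: –C(=O)–N– linkage → amide (the N is not an amine).
  CH2OCH2: C–O–C with sp³ carbons on both sides and no adjacent C=O → ether.
  COOCH2CH3: –C(=O)OCH2CH3: carbonyl C bonded to C and to –OEt → ester.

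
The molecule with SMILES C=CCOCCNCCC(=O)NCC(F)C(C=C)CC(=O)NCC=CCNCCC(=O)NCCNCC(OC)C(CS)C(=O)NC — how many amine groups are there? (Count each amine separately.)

3

C=C double bond → alkene.
C–O–C with sp³ carbons on both sides and no adjacent C=O → ether.
C–N–C with sp³ carbons and no adjacent C=O → amine (secondary).
–C(=O)–N– linkage → amide (the N is not an amine).
halogen on an sp³ carbon → alkyl halide.
pendant –CH=CH2: C=C double bond → alkene.
–C(=O)–N– linkage → amide (the N is not an amine).
C=C double bond → alkene.
C–N–C with sp³ carbons and no adjacent C=O → amine (secondary).
–C(=O)–N– linkage → amide (the N is not an amine).
C–N–C with sp³ carbons and no adjacent C=O → amine (secondary).
pendant –OCH3: C–O–C with sp³ C, no adjacent C=O → ether.
pendant –CH2SH → thiol.
–C(=O)NHCH3: carbonyl C bonded to C and to N → amide (the N is not an amine).
Amine appears at: CH2NHCH2, CH2NHCH2, CH2NHCH2 → 3.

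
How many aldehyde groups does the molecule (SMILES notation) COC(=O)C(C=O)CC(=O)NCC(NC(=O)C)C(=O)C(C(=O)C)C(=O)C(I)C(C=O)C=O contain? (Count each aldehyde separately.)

3

Taking each segment in turn:
  CH3OOC: CH3O–C(=O)–: carbonyl C bonded to C and to –OCH3 → ester (not ketone + ether).
  CH(CHO): pendant –CHO: carbonyl C bonded to C and H → aldehyde.
  CH2CONHCH2: –C(=O)–N– linkage → amide (the N is not an amine).
  CH(NHCOCH3): pendant –NHC(=O)CH3: N bonded to a carbonyl → amide (not amine).
  CO: –C(=O)– with carbon on both sides → ketone.
  CH(COCH3): pendant –COCH3: carbonyl C bonded to two carbons → ketone.
  CO: –C(=O)– with carbon on both sides → ketone.
  CH(I): halogen on an sp³ carbon → alkyl halide.
  CH(CHO): pendant –CHO: carbonyl C bonded to C and H → aldehyde.
  CHO: terminal –CHO: carbonyl C bonded to H and C → aldehyde.
Aldehyde appears at: CH(CHO), CH(CHO), CHO → 3.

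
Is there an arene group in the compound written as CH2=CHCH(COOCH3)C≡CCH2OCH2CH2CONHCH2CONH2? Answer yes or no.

C=C double bond → alkene.
pendant –COOCH3: carbonyl C bonded to C and –OCH3 → ester.
C≡C triple bond → alkyne.
C–O–C with sp³ carbons on both sides and no adjacent C=O → ether.
–C(=O)–N– linkage → amide (the N is not an amine).
–C(=O)NH2: carbonyl C bonded to C and to N → amide (the N is not a separate amine).
The groups actually present are: alkene, alkyne, amide, ester, ether.

no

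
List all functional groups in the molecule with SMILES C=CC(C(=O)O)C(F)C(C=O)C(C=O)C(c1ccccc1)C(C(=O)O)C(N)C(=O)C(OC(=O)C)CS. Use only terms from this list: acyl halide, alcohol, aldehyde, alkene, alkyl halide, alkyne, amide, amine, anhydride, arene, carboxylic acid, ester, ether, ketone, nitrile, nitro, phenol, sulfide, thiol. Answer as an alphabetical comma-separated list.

aldehyde, alkene, alkyl halide, amine, arene, carboxylic acid, ester, ketone, thiol

Reading the structure from left to right:
  CH2=CH: C=C double bond → alkene.
  CH(COOH): pendant –COOH: carbonyl C bonded to C and –OH → carboxylic acid.
  CH(F): halogen on an sp³ carbon → alkyl halide.
  CH(CHO): pendant –CHO: carbonyl C bonded to C and H → aldehyde.
  CH(CHO): pendant –CHO: carbonyl C bonded to C and H → aldehyde.
  CH(C6H5): pendant –C6H5: benzene ring → arene.
  CH(COOH): pendant –COOH: carbonyl C bonded to C and –OH → carboxylic acid.
  CH(NH2): –NH2 on an sp³ carbon with no adjacent C=O → amine.
  CO: –C(=O)– with carbon on both sides → ketone.
  CH(OCOCH3): pendant –OC(=O)CH3: an acyloxy group → ester.
  CH2SH: –SH on an sp³ carbon → thiol.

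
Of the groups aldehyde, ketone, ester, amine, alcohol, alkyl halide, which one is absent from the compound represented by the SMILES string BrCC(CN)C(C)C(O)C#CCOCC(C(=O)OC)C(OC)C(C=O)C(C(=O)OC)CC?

ketone

alkyl halide: present (BrCH2 — halogen on an sp³ carbon → alkyl halide).
amine: present (CH(CH2NH2) — pendant –CH2NH2: N on sp³ C, no adjacent C=O → amine).
aldehyde: present (CH(CHO) — pendant –CHO: carbonyl C bonded to C and H → aldehyde).
alcohol: present (CH(OH) — –OH on an sp³ carbon → alcohol (secondary)).
ester: present (CH(COOCH3) — pendant –COOCH3: carbonyl C bonded to C and –OCH3 → ester).
ketone: absent. In CH(COOCH3), the C=O is bonded to an –O–C group, which defines an ester, not a ketone. In CH(CHO), the carbonyl carbon carries an H, so it is an aldehyde, not a ketone.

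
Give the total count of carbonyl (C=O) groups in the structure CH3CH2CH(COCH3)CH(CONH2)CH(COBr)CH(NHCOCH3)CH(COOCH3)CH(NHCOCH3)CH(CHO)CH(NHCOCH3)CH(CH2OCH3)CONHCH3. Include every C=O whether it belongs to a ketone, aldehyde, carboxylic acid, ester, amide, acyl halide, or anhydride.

9

CH(COCH3): ketone, 1 C=O (running total 1).
CH(CONH2): amide, 1 C=O (running total 2).
CH(COBr): acyl halide, 1 C=O (running total 3).
CH(NHCOCH3): amide, 1 C=O (running total 4).
CH(COOCH3): ester, 1 C=O (running total 5).
CH(NHCOCH3): amide, 1 C=O (running total 6).
CH(CHO): aldehyde, 1 C=O (running total 7).
CH(NHCOCH3): amide, 1 C=O (running total 8).
CONHCH3: amide, 1 C=O (running total 9).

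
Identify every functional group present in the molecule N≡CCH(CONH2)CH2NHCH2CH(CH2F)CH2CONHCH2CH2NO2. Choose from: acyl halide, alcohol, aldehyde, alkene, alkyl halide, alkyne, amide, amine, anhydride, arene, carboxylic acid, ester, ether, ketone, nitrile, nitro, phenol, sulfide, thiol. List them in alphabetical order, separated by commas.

alkyl halide, amide, amine, nitrile, nitro

Taking each segment in turn:
  N≡C: N≡C–: carbon triple-bonded to nitrogen → nitrile.
  CH(CONH2): pendant –CONH2: carbonyl C bonded to C and N → amide.
  CH2NHCH2: C–N–C with sp³ carbons and no adjacent C=O → amine (secondary).
  CH(CH2F): pendant –CH2X: halogen on sp³ carbon → alkyl halide.
  CH2CONHCH2: –C(=O)–N– linkage → amide (the N is not an amine).
  CH2NO2: –NO2 on carbon → nitro group.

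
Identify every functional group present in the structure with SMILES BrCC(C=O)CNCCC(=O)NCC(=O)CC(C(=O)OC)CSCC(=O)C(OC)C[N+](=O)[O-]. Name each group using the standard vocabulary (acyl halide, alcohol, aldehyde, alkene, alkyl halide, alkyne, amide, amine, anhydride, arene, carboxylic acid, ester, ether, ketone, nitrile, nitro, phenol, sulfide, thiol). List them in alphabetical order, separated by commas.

halogen on an sp³ carbon → alkyl halide.
pendant –CHO: carbonyl C bonded to C and H → aldehyde.
C–N–C with sp³ carbons and no adjacent C=O → amine (secondary).
–C(=O)–N– linkage → amide (the N is not an amine).
–C(=O)– with carbon on both sides → ketone.
pendant –COOCH3: carbonyl C bonded to C and –OCH3 → ester.
C–S–C linkage → sulfide (thioether).
–C(=O)– with carbon on both sides → ketone.
pendant –OCH3: C–O–C with sp³ C, no adjacent C=O → ether.
–NO2 on carbon → nitro group.

aldehyde, alkyl halide, amide, amine, ester, ether, ketone, nitro, sulfide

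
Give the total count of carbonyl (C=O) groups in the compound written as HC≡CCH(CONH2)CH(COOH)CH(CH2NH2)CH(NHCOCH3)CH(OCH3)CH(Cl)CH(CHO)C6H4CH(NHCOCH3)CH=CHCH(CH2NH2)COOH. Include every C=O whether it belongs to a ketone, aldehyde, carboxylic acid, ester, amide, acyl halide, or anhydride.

CH(CONH2): amide, 1 C=O (running total 1).
CH(COOH): carboxylic acid, 1 C=O (running total 2).
CH(NHCOCH3): amide, 1 C=O (running total 3).
CH(CHO): aldehyde, 1 C=O (running total 4).
CH(NHCOCH3): amide, 1 C=O (running total 5).
COOH: carboxylic acid, 1 C=O (running total 6).

6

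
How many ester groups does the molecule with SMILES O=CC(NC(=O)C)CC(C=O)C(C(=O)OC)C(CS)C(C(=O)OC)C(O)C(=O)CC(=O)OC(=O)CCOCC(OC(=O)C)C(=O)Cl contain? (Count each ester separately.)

3

terminal –CHO: carbonyl C bonded to H and C → aldehyde.
pendant –NHC(=O)CH3: N bonded to a carbonyl → amide (not amine).
pendant –CHO: carbonyl C bonded to C and H → aldehyde.
pendant –COOCH3: carbonyl C bonded to C and –OCH3 → ester.
pendant –CH2SH → thiol.
pendant –COOCH3: carbonyl C bonded to C and –OCH3 → ester.
–OH on an sp³ carbon → alcohol (secondary).
–C(=O)– with carbon on both sides → ketone.
two acyl groups sharing one oxygen, –C(=O)–O–C(=O)– → anhydride.
C–O–C with sp³ carbons on both sides and no adjacent C=O → ether.
pendant –OC(=O)CH3: an acyloxy group → ester.
–C(=O)Cl: carbonyl C bonded to C and to a halogen → acyl halide (not alkyl halide).
Ester appears at: CH(COOCH3), CH(COOCH3), CH(OCOCH3) → 3.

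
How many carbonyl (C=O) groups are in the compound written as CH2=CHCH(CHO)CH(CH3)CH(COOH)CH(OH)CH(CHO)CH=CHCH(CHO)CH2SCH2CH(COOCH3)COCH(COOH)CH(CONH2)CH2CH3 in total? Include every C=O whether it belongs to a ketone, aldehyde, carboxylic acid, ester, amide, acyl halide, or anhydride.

CH(CHO): aldehyde, 1 C=O (running total 1).
CH(COOH): carboxylic acid, 1 C=O (running total 2).
CH(CHO): aldehyde, 1 C=O (running total 3).
CH(CHO): aldehyde, 1 C=O (running total 4).
CH(COOCH3): ester, 1 C=O (running total 5).
CO: ketone, 1 C=O (running total 6).
CH(COOH): carboxylic acid, 1 C=O (running total 7).
CH(CONH2): amide, 1 C=O (running total 8).

8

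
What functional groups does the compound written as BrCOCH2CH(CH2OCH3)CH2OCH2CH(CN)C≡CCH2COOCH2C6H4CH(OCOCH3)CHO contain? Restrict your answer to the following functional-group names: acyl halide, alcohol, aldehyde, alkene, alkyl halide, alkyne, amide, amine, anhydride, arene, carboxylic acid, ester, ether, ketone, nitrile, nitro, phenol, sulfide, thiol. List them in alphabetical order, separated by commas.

Reading the structure from left to right:
  BrCO: –C(=O)Br: carbonyl C bonded to C and to a halogen → acyl halide (not alkyl halide).
  CH(CH2OCH3): pendant –CH2OCH3: C–O–C linkage → ether.
  CH2OCH2: C–O–C with sp³ carbons on both sides and no adjacent C=O → ether.
  CH(CN): pendant –C≡N: nitrile.
  C≡C: C≡C triple bond → alkyne.
  CH2COOCH2: –C(=O)–O–C with C on the carbonyl side → ester.
  C6H4: para-disubstituted benzene ring → arene.
  CH(OCOCH3): pendant –OC(=O)CH3: an acyloxy group → ester.
  CHO: terminal –CHO: carbonyl C bonded to H and C → aldehyde.

acyl halide, aldehyde, alkyne, arene, ester, ether, nitrile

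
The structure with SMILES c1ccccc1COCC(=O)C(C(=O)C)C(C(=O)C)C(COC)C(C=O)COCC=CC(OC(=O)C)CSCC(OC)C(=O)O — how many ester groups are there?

1

Taking each segment in turn:
  C6H5: C6H5– phenyl ring → arene.
  CH2OCH2: C–O–C with sp³ carbons on both sides and no adjacent C=O → ether.
  CO: –C(=O)– with carbon on both sides → ketone.
  CH(COCH3): pendant –COCH3: carbonyl C bonded to two carbons → ketone.
  CH(COCH3): pendant –COCH3: carbonyl C bonded to two carbons → ketone.
  CH(CH2OCH3): pendant –CH2OCH3: C–O–C linkage → ether.
  CH(CHO): pendant –CHO: carbonyl C bonded to C and H → aldehyde.
  CH2OCH2: C–O–C with sp³ carbons on both sides and no adjacent C=O → ether.
  CH=CH: C=C double bond → alkene.
  CH(OCOCH3): pendant –OC(=O)CH3: an acyloxy group → ester.
  CH2SCH2: C–S–C linkage → sulfide (thioether).
  CH(OCH3): pendant –OCH3: C–O–C with sp³ C, no adjacent C=O → ether.
  COOH: –COOH: carbonyl C bonded to –OH and C → carboxylic acid (the –OH is not a separate alcohol).
Ester appears at: CH(OCOCH3) → 1.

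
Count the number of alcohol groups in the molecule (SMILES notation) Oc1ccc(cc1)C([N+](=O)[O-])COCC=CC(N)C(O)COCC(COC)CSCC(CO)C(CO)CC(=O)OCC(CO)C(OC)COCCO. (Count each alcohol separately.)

5

Working along the chain:
  HOC6H4: –OH attached directly to an aromatic ring → phenol (not alcohol); the ring itself is an arene.
  CH(NO2): –NO2 on an sp³ carbon → nitro (the N=O is not a carbonyl).
  CH2OCH2: C–O–C with sp³ carbons on both sides and no adjacent C=O → ether.
  CH=CH: C=C double bond → alkene.
  CH(NH2): –NH2 on an sp³ carbon with no adjacent C=O → amine.
  CH(OH): –OH on an sp³ carbon → alcohol (secondary).
  CH2OCH2: C–O–C with sp³ carbons on both sides and no adjacent C=O → ether.
  CH(CH2OCH3): pendant –CH2OCH3: C–O–C linkage → ether.
  CH2SCH2: C–S–C linkage → sulfide (thioether).
  CH(CH2OH): pendant –CH2OH on an sp³ backbone C → alcohol.
  CH(CH2OH): pendant –CH2OH on an sp³ backbone C → alcohol.
  CH2COOCH2: –C(=O)–O–C with C on the carbonyl side → ester.
  CH(CH2OH): pendant –CH2OH on an sp³ backbone C → alcohol.
  CH(OCH3): pendant –OCH3: C–O–C with sp³ C, no adjacent C=O → ether.
  CH2OCH2: C–O–C with sp³ carbons on both sides and no adjacent C=O → ether.
  CH2OH: –OH on an sp³ carbon → alcohol.
Alcohol appears at: CH(OH), CH(CH2OH), CH(CH2OH), CH(CH2OH), CH2OH → 5.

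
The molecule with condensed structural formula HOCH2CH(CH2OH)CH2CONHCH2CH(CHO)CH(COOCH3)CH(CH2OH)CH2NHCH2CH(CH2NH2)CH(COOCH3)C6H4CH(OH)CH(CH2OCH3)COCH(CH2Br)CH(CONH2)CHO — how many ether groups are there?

HO– on an sp³ carbon → alcohol.
pendant –CH2OH on an sp³ backbone C → alcohol.
–C(=O)–N– linkage → amide (the N is not an amine).
pendant –CHO: carbonyl C bonded to C and H → aldehyde.
pendant –COOCH3: carbonyl C bonded to C and –OCH3 → ester.
pendant –CH2OH on an sp³ backbone C → alcohol.
C–N–C with sp³ carbons and no adjacent C=O → amine (secondary).
pendant –CH2NH2: N on sp³ C, no adjacent C=O → amine.
pendant –COOCH3: carbonyl C bonded to C and –OCH3 → ester.
para-disubstituted benzene ring → arene.
–OH on an sp³ carbon → alcohol (secondary).
pendant –CH2OCH3: C–O–C linkage → ether.
–C(=O)– with carbon on both sides → ketone.
pendant –CH2X: halogen on sp³ carbon → alkyl halide.
pendant –CONH2: carbonyl C bonded to C and N → amide.
terminal –CHO: carbonyl C bonded to H and C → aldehyde.
Ether appears at: CH(CH2OCH3) → 1.

1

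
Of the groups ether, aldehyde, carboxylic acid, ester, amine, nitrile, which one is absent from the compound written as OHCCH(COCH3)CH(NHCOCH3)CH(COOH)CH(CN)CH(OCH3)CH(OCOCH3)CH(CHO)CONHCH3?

ester: present (CH(OCOCH3) — pendant –OC(=O)CH3: an acyloxy group → ester).
nitrile: present (CH(CN) — pendant –C≡N: nitrile).
ether: present (CH(OCH3) — pendant –OCH3: C–O–C with sp³ C, no adjacent C=O → ether).
carboxylic acid: present (CH(COOH) — pendant –COOH: carbonyl C bonded to C and –OH → carboxylic acid).
aldehyde: present (OHC — terminal –CHO: carbonyl C bonded to H and C → aldehyde).
amine: absent. In each of CH(NHCOCH3) and CONHCH3, the nitrogen is bonded directly to a carbonyl carbon, making it part of an amide, not a free amine.

amine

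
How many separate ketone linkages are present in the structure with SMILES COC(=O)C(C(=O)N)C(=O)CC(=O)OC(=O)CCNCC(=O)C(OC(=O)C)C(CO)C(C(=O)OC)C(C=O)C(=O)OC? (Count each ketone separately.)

CH3O–C(=O)–: carbonyl C bonded to C and to –OCH3 → ester (not ketone + ether).
pendant –CONH2: carbonyl C bonded to C and N → amide.
–C(=O)– with carbon on both sides → ketone.
two acyl groups sharing one oxygen, –C(=O)–O–C(=O)– → anhydride.
C–N–C with sp³ carbons and no adjacent C=O → amine (secondary).
–C(=O)– with carbon on both sides → ketone.
pendant –OC(=O)CH3: an acyloxy group → ester.
pendant –CH2OH on an sp³ backbone C → alcohol.
pendant –COOCH3: carbonyl C bonded to C and –OCH3 → ester.
pendant –CHO: carbonyl C bonded to C and H → aldehyde.
–C(=O)OCH3: carbonyl C bonded to C and to –OCH3 → ester (not ketone + ether).
Ketone appears at: CO, CO → 2.

2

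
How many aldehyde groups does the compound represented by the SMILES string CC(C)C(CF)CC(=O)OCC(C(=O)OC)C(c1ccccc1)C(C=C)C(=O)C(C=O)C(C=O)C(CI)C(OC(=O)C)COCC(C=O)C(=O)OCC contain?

pendant –CH2X: halogen on sp³ carbon → alkyl halide.
–C(=O)–O–C with C on the carbonyl side → ester.
pendant –COOCH3: carbonyl C bonded to C and –OCH3 → ester.
pendant –C6H5: benzene ring → arene.
pendant –CH=CH2: C=C double bond → alkene.
–C(=O)– with carbon on both sides → ketone.
pendant –CHO: carbonyl C bonded to C and H → aldehyde.
pendant –CHO: carbonyl C bonded to C and H → aldehyde.
pendant –CH2X: halogen on sp³ carbon → alkyl halide.
pendant –OC(=O)CH3: an acyloxy group → ester.
C–O–C with sp³ carbons on both sides and no adjacent C=O → ether.
pendant –CHO: carbonyl C bonded to C and H → aldehyde.
–C(=O)OCH2CH3: carbonyl C bonded to C and to –OEt → ester.
Aldehyde appears at: CH(CHO), CH(CHO), CH(CHO) → 3.

3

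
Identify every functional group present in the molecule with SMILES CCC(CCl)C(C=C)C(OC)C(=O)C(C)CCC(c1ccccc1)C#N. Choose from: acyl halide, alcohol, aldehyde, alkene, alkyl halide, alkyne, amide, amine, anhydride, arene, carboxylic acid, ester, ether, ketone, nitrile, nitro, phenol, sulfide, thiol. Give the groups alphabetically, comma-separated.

Reading the structure from left to right:
  CH(CH2Cl): pendant –CH2X: halogen on sp³ carbon → alkyl halide.
  CH(CH=CH2): pendant –CH=CH2: C=C double bond → alkene.
  CH(OCH3): pendant –OCH3: C–O–C with sp³ C, no adjacent C=O → ether.
  CO: –C(=O)– with carbon on both sides → ketone.
  CH(C6H5): pendant –C6H5: benzene ring → arene.
  CN: –C≡N: carbon triple-bonded to nitrogen → nitrile.

alkene, alkyl halide, arene, ether, ketone, nitrile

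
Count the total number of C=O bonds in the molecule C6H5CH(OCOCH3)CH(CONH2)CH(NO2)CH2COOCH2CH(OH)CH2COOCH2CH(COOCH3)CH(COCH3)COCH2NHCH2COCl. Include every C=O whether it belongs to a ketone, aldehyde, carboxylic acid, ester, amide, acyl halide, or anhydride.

8

CH(OCOCH3): ester, 1 C=O (running total 1).
CH(CONH2): amide, 1 C=O (running total 2).
CH2COOCH2: ester, 1 C=O (running total 3).
CH2COOCH2: ester, 1 C=O (running total 4).
CH(COOCH3): ester, 1 C=O (running total 5).
CH(COCH3): ketone, 1 C=O (running total 6).
CO: ketone, 1 C=O (running total 7).
COCl: acyl halide, 1 C=O (running total 8).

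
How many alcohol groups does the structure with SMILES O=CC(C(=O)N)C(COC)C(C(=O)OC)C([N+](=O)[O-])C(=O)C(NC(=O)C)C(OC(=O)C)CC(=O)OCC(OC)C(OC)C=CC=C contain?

terminal –CHO: carbonyl C bonded to H and C → aldehyde.
pendant –CONH2: carbonyl C bonded to C and N → amide.
pendant –CH2OCH3: C–O–C linkage → ether.
pendant –COOCH3: carbonyl C bonded to C and –OCH3 → ester.
–NO2 on an sp³ carbon → nitro (the N=O is not a carbonyl).
–C(=O)– with carbon on both sides → ketone.
pendant –NHC(=O)CH3: N bonded to a carbonyl → amide (not amine).
pendant –OC(=O)CH3: an acyloxy group → ester.
–C(=O)–O–C with C on the carbonyl side → ester.
pendant –OCH3: C–O–C with sp³ C, no adjacent C=O → ether.
pendant –OCH3: C–O–C with sp³ C, no adjacent C=O → ether.
C=C double bond → alkene.
C=C double bond → alkene.
No segment is a alcohol: OHC is aldehyde, not alcohol; CH(CH2OCH3) is ether, not alcohol; CO is ketone, not alcohol. → 0.

0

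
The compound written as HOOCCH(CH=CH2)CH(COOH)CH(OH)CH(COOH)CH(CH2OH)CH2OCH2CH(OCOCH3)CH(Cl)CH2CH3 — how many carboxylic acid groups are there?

3

Working along the chain:
  HOOC: –COOH: carbonyl C bonded to –OH and C → carboxylic acid (the –OH is not a separate alcohol).
  CH(CH=CH2): pendant –CH=CH2: C=C double bond → alkene.
  CH(COOH): pendant –COOH: carbonyl C bonded to C and –OH → carboxylic acid.
  CH(OH): –OH on an sp³ carbon → alcohol (secondary).
  CH(COOH): pendant –COOH: carbonyl C bonded to C and –OH → carboxylic acid.
  CH(CH2OH): pendant –CH2OH on an sp³ backbone C → alcohol.
  CH2OCH2: C–O–C with sp³ carbons on both sides and no adjacent C=O → ether.
  CH(OCOCH3): pendant –OC(=O)CH3: an acyloxy group → ester.
  CH(Cl): halogen on an sp³ carbon → alkyl halide.
Carboxylic acid appears at: HOOC, CH(COOH), CH(COOH) → 3.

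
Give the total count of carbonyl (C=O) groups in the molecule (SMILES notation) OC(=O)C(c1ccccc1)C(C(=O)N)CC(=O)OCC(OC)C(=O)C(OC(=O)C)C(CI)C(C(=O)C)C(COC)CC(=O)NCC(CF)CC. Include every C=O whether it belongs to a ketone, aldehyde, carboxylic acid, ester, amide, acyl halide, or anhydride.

HOOC: carboxylic acid, 1 C=O (running total 1).
CH(CONH2): amide, 1 C=O (running total 2).
CH2COOCH2: ester, 1 C=O (running total 3).
CO: ketone, 1 C=O (running total 4).
CH(OCOCH3): ester, 1 C=O (running total 5).
CH(COCH3): ketone, 1 C=O (running total 6).
CH2CONHCH2: amide, 1 C=O (running total 7).

7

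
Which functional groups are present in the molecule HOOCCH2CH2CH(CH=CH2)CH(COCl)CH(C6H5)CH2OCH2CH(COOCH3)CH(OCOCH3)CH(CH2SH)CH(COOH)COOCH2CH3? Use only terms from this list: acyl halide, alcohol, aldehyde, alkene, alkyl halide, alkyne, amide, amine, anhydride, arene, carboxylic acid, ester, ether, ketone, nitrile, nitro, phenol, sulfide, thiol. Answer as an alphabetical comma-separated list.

–COOH: carbonyl C bonded to –OH and C → carboxylic acid (the –OH is not a separate alcohol).
pendant –CH=CH2: C=C double bond → alkene.
pendant –C(=O)X: carbonyl C bonded to C and halogen → acyl halide.
pendant –C6H5: benzene ring → arene.
C–O–C with sp³ carbons on both sides and no adjacent C=O → ether.
pendant –COOCH3: carbonyl C bonded to C and –OCH3 → ester.
pendant –OC(=O)CH3: an acyloxy group → ester.
pendant –CH2SH → thiol.
pendant –COOH: carbonyl C bonded to C and –OH → carboxylic acid.
–C(=O)OCH2CH3: carbonyl C bonded to C and to –OEt → ester.

acyl halide, alkene, arene, carboxylic acid, ester, ether, thiol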